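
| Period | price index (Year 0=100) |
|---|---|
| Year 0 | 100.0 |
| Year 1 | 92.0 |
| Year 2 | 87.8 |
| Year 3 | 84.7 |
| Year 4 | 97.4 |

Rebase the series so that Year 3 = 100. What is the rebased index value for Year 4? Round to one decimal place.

115.0

Rebased(Year 4) = 97.4 / 84.7 × 100 = 114.9941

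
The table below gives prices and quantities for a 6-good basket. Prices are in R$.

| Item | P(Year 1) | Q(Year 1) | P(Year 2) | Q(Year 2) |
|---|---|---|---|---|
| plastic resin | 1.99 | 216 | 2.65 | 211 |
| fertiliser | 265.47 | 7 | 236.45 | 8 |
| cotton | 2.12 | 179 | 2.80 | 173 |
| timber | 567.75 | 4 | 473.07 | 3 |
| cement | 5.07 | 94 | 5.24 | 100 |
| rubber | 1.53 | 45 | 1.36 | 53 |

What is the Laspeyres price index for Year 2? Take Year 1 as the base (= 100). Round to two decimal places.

Laspeyres price index uses base-period quantities as weights.
ΣP(Year 2)·Q(Year 1) = 2.65×216 + 236.45×7 + 2.80×179 + 473.07×4 + 5.24×94 + 1.36×45 = 572.4 + 1655.15 + 501.2 + 1892.28 + 492.56 + 61.2 = 5174.79
ΣP(Year 1)·Q(Year 1) = 1.99×216 + 265.47×7 + 2.12×179 + 567.75×4 + 5.07×94 + 1.53×45 = 429.84 + 1858.29 + 379.48 + 2271 + 476.58 + 68.85 = 5484.04
Index = 5174.79 / 5484.04 × 100 = 94.3609

94.36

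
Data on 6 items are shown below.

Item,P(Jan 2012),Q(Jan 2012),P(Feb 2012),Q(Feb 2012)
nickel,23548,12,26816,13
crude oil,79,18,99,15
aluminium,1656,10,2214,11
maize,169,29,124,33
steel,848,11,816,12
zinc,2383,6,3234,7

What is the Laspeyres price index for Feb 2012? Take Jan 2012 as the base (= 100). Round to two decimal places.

114.77

Laspeyres price index uses base-period quantities as weights.
ΣP(Feb 2012)·Q(Jan 2012) = 26816×12 + 99×18 + 2214×10 + 124×29 + 816×11 + 3234×6 = 321792 + 1782 + 22140 + 3596 + 8976 + 19404 = 377690
ΣP(Jan 2012)·Q(Jan 2012) = 23548×12 + 79×18 + 1656×10 + 169×29 + 848×11 + 2383×6 = 282576 + 1422 + 16560 + 4901 + 9328 + 14298 = 329085
Index = 377690 / 329085 × 100 = 114.7697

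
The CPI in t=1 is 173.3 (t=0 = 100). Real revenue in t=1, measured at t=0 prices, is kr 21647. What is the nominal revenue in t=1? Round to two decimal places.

37514.25

Nominal = Real × (Index/100) = 21647 × (173.3/100)
        = 21647 × 1.733 = 37514.2510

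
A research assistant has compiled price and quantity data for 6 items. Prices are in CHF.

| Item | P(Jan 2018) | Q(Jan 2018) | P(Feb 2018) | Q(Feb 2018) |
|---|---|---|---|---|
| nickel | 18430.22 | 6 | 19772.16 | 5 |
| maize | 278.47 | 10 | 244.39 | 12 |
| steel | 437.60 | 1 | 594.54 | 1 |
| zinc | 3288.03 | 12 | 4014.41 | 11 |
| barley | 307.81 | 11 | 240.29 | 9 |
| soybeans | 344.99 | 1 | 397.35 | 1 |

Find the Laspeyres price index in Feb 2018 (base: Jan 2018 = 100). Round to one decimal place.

110.1

Laspeyres price index uses base-period quantities as weights.
ΣP(Feb 2018)·Q(Jan 2018) = 19772.16×6 + 244.39×10 + 594.54×1 + 4014.41×12 + 240.29×11 + 397.35×1 = 118632.96 + 2443.9 + 594.54 + 48172.92 + 2643.19 + 397.35 = 172884.86
ΣP(Jan 2018)·Q(Jan 2018) = 18430.22×6 + 278.47×10 + 437.60×1 + 3288.03×12 + 307.81×11 + 344.99×1 = 110581.32 + 2784.7 + 437.6 + 39456.36 + 3385.91 + 344.99 = 156990.88
Index = 172884.86 / 156990.88 × 100 = 110.1241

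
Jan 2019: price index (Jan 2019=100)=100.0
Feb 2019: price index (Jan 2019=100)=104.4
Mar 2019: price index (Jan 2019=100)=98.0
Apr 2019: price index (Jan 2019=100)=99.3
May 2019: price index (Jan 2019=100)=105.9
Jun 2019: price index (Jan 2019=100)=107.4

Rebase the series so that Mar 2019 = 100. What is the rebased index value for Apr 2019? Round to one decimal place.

Rebased(Apr 2019) = 99.3 / 98.0 × 100 = 101.3265

101.3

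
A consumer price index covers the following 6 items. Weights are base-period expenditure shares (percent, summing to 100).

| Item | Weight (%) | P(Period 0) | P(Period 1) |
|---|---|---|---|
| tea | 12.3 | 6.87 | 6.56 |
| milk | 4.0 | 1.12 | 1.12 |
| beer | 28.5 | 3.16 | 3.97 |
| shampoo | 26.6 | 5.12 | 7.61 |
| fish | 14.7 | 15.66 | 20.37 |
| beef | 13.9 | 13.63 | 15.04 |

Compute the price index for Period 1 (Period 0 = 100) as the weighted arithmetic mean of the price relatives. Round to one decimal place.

tea: 12.3 × (6.56/6.87) = 12.3 × 0.954876 = 11.7450
milk: 4.0 × (1.12/1.12) = 4.0 × 1.000000 = 4.0000
beer: 28.5 × (3.97/3.16) = 28.5 × 1.256329 = 35.8054
shampoo: 26.6 × (7.61/5.12) = 26.6 × 1.486328 = 39.5363
fish: 14.7 × (20.37/15.66) = 14.7 × 1.300766 = 19.1213
beef: 13.9 × (15.04/13.63) = 13.9 × 1.103448 = 15.3379
Index = Σ wᵢ·(p₁ᵢ/p₀ᵢ) = 11.7450 + 4.0000 + 35.8054 + 39.5363 + 19.1213 + 15.3379 = 125.5459

125.5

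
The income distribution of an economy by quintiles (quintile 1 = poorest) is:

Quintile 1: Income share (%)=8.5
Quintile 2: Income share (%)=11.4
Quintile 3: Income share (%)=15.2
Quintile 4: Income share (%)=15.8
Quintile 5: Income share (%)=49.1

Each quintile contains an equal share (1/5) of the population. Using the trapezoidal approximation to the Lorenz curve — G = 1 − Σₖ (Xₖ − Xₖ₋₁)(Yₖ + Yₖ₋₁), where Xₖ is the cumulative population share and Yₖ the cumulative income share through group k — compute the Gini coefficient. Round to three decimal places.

0.342

Cumulative income shares Yₖ: 0.0850, 0.1990, 0.3510, 0.5090, 1.0000
Σ (Xₖ−Xₖ₋₁)(Yₖ+Yₖ₋₁) = (1/5)(0.0850+0.0000) + (1/5)(0.1990+0.0850) + (1/5)(0.3510+0.1990) + (1/5)(0.5090+0.3510) + (1/5)(1.0000+0.5090)
  = 0.0170 + 0.0568 + 0.1100 + 0.1720 + 0.3018 = 0.6576
G = 1 − 0.6576 = 0.3424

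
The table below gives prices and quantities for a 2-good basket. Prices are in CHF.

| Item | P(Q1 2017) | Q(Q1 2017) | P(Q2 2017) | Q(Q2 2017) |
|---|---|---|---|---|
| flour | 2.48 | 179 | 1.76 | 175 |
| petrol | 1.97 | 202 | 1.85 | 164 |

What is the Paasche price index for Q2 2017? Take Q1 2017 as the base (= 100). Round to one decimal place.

Paasche price index uses current-period quantities as weights.
ΣP(Q2 2017)·Q(Q2 2017) = 1.76×175 + 1.85×164 = 308 + 303.4 = 611.4
ΣP(Q1 2017)·Q(Q2 2017) = 2.48×175 + 1.97×164 = 434 + 323.08 = 757.08
Index = 611.4 / 757.08 × 100 = 80.7576

80.8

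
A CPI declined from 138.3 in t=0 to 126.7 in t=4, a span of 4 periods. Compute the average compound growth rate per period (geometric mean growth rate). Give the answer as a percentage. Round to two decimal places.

-2.17%

Growth factor = (126.7/138.3)^(1/4) = (0.916124)^(1/4) = 0.978337
Growth rate = 0.978337 − 1 = -0.021663 = -2.1663%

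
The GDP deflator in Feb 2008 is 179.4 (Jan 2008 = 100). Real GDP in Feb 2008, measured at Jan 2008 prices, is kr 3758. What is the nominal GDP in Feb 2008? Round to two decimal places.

6741.85

Nominal = Real × (Index/100) = 3758 × (179.4/100)
        = 3758 × 1.794 = 6741.8520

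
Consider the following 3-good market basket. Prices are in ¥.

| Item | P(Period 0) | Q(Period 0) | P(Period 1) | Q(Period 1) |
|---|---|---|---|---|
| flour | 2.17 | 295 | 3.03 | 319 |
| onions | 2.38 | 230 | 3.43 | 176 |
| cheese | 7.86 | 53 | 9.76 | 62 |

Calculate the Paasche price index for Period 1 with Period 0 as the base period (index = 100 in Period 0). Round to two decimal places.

136.09

Paasche price index uses current-period quantities as weights.
ΣP(Period 1)·Q(Period 1) = 3.03×319 + 3.43×176 + 9.76×62 = 966.57 + 603.68 + 605.12 = 2175.37
ΣP(Period 0)·Q(Period 1) = 2.17×319 + 2.38×176 + 7.86×62 = 692.23 + 418.88 + 487.32 = 1598.43
Index = 2175.37 / 1598.43 × 100 = 136.0942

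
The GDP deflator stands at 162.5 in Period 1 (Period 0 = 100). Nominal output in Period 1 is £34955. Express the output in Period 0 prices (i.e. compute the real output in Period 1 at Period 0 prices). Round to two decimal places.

21510.77

Real = Nominal ÷ (Index/100) = 34955 ÷ (162.5/100)
     = 34955 ÷ 1.625 = 21510.7692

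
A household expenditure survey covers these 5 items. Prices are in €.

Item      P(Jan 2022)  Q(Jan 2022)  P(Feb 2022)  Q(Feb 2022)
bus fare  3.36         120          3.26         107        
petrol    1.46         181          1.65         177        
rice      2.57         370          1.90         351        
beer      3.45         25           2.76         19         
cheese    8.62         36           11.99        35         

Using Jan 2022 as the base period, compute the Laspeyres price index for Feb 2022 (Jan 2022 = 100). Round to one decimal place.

94.0

Laspeyres price index uses base-period quantities as weights.
ΣP(Feb 2022)·Q(Jan 2022) = 3.26×120 + 1.65×181 + 1.90×370 + 2.76×25 + 11.99×36 = 391.2 + 298.65 + 703 + 69 + 431.64 = 1893.49
ΣP(Jan 2022)·Q(Jan 2022) = 3.36×120 + 1.46×181 + 2.57×370 + 3.45×25 + 8.62×36 = 403.2 + 264.26 + 950.9 + 86.25 + 310.32 = 2014.93
Index = 1893.49 / 2014.93 × 100 = 93.9730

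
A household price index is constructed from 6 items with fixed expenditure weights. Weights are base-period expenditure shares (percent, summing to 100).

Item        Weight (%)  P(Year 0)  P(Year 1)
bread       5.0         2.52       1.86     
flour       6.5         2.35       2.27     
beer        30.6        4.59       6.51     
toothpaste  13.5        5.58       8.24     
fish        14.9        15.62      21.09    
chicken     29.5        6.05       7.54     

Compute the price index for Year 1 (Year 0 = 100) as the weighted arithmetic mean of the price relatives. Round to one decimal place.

130.2

bread: 5.0 × (1.86/2.52) = 5.0 × 0.738095 = 3.6905
flour: 6.5 × (2.27/2.35) = 6.5 × 0.965957 = 6.2787
beer: 30.6 × (6.51/4.59) = 30.6 × 1.418301 = 43.4000
toothpaste: 13.5 × (8.24/5.58) = 13.5 × 1.476703 = 19.9355
fish: 14.9 × (21.09/15.62) = 14.9 × 1.350192 = 20.1179
chicken: 29.5 × (7.54/6.05) = 29.5 × 1.246281 = 36.7653
Index = Σ wᵢ·(p₁ᵢ/p₀ᵢ) = 3.6905 + 6.2787 + 43.4000 + 19.9355 + 20.1179 + 36.7653 = 130.1878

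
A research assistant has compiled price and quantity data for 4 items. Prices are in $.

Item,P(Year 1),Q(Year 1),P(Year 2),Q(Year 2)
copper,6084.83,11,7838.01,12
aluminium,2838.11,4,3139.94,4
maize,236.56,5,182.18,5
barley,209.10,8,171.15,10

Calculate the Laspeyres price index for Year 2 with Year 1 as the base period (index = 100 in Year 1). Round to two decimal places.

Laspeyres price index uses base-period quantities as weights.
ΣP(Year 2)·Q(Year 1) = 7838.01×11 + 3139.94×4 + 182.18×5 + 171.15×8 = 86218.11 + 12559.76 + 910.9 + 1369.2 = 101057.97
ΣP(Year 1)·Q(Year 1) = 6084.83×11 + 2838.11×4 + 236.56×5 + 209.10×8 = 66933.13 + 11352.44 + 1182.8 + 1672.8 = 81141.17
Index = 101057.97 / 81141.17 × 100 = 124.5459

124.55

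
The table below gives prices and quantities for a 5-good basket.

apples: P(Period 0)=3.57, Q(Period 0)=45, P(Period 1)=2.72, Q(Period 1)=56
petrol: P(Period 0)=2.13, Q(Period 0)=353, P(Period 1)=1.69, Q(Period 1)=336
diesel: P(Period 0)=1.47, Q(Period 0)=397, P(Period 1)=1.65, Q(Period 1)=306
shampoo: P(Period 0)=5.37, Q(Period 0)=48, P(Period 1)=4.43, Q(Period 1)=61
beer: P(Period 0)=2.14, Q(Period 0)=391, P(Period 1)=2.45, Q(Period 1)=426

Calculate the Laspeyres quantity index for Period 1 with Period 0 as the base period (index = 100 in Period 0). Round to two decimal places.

Laspeyres quantity index uses base-period prices as weights.
ΣP(Period 0)·Q(Period 1) = 3.57×56 + 2.13×336 + 1.47×306 + 5.37×61 + 2.14×426 = 199.92 + 715.68 + 449.82 + 327.57 + 911.64 = 2604.63
ΣP(Period 0)·Q(Period 0) = 3.57×45 + 2.13×353 + 1.47×397 + 5.37×48 + 2.14×391 = 160.65 + 751.89 + 583.59 + 257.76 + 836.74 = 2590.63
Index = 2604.63 / 2590.63 × 100 = 100.5404

100.54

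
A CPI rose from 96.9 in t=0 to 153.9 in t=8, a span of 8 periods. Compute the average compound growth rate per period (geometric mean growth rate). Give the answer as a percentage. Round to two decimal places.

Growth factor = (153.9/96.9)^(1/8) = (1.588235)^(1/8) = 1.059533
Growth rate = 1.059533 − 1 = 0.059533 = 5.9533%

5.95%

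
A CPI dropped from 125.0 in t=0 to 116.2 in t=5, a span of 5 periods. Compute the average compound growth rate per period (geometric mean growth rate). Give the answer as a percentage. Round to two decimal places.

-1.45%

Growth factor = (116.2/125.0)^(1/5) = (0.929600)^(1/5) = 0.985506
Growth rate = 0.985506 − 1 = -0.014494 = -1.4494%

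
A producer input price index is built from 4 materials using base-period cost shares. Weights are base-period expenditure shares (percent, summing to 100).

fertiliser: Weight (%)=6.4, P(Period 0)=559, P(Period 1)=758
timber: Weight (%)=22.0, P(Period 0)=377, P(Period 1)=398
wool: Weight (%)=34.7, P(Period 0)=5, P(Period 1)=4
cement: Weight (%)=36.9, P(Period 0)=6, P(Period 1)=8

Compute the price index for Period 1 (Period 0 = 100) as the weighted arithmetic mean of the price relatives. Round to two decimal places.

fertiliser: 6.4 × (758/559) = 6.4 × 1.355993 = 8.6784
timber: 22.0 × (398/377) = 22.0 × 1.055703 = 23.2255
wool: 34.7 × (4/5) = 34.7 × 0.800000 = 27.7600
cement: 36.9 × (8/6) = 36.9 × 1.333333 = 49.2000
Index = Σ wᵢ·(p₁ᵢ/p₀ᵢ) = 8.6784 + 23.2255 + 27.7600 + 49.2000 = 108.8638

108.86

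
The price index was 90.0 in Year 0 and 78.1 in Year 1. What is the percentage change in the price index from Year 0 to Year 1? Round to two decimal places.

Change = (78.1 − 90.0) / 90.0 × 100
       = -11.9 / 90.0 × 100 = -13.2222%

-13.22%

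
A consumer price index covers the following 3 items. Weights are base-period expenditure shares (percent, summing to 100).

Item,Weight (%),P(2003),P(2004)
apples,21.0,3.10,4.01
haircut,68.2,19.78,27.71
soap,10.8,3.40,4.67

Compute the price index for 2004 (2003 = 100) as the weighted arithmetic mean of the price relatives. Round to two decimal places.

137.54

apples: 21.0 × (4.01/3.10) = 21.0 × 1.293548 = 27.1645
haircut: 68.2 × (27.71/19.78) = 68.2 × 1.400910 = 95.5421
soap: 10.8 × (4.67/3.40) = 10.8 × 1.373529 = 14.8341
Index = Σ wᵢ·(p₁ᵢ/p₀ᵢ) = 27.1645 + 95.5421 + 14.8341 = 137.5407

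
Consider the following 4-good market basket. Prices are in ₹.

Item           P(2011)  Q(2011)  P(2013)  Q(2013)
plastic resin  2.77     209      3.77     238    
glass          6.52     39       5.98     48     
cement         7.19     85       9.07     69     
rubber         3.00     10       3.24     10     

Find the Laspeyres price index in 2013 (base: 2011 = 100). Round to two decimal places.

Laspeyres price index uses base-period quantities as weights.
ΣP(2013)·Q(2011) = 3.77×209 + 5.98×39 + 9.07×85 + 3.24×10 = 787.93 + 233.22 + 770.95 + 32.4 = 1824.5
ΣP(2011)·Q(2011) = 2.77×209 + 6.52×39 + 7.19×85 + 3.00×10 = 578.93 + 254.28 + 611.15 + 30 = 1474.36
Index = 1824.5 / 1474.36 × 100 = 123.7486

123.75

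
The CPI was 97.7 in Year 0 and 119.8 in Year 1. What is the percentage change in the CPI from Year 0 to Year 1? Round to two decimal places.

22.62%

Change = (119.8 − 97.7) / 97.7 × 100
       = 22.1 / 97.7 × 100 = 22.6203%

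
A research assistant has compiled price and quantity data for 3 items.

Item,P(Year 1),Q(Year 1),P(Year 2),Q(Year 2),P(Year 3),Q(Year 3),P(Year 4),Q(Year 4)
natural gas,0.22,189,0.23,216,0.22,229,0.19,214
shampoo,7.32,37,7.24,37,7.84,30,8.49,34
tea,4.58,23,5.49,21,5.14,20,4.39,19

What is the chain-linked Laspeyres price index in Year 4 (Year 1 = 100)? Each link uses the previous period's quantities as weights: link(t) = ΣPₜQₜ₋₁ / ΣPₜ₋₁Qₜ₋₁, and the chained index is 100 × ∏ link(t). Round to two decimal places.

107.17

Link Year 1→Year 2:
ΣP(Year 2)Q(Year 1) = 0.23×189 + 7.24×37 + 5.49×23 = 43.47 + 267.88 + 126.27 = 437.62
ΣP(Year 1)Q(Year 1) = 0.22×189 + 7.32×37 + 4.58×23 = 41.58 + 270.84 + 105.34 = 417.76
link = 437.62/417.76 = 1.047539
Link Year 2→Year 3:
ΣP(Year 3)Q(Year 2) = 0.22×216 + 7.84×37 + 5.14×21 = 47.52 + 290.08 + 107.94 = 445.54
ΣP(Year 2)Q(Year 2) = 0.23×216 + 7.24×37 + 5.49×21 = 49.68 + 267.88 + 115.29 = 432.85
link = 445.54/432.85 = 1.029317
Link Year 3→Year 4:
ΣP(Year 4)Q(Year 3) = 0.19×229 + 8.49×30 + 4.39×20 = 43.51 + 254.7 + 87.8 = 386.01
ΣP(Year 3)Q(Year 3) = 0.22×229 + 7.84×30 + 5.14×20 = 50.38 + 235.2 + 102.8 = 388.38
link = 386.01/388.38 = 0.993898
Chained index = 100 × 1.047539 × 1.029317 × 0.993898 = 107.1671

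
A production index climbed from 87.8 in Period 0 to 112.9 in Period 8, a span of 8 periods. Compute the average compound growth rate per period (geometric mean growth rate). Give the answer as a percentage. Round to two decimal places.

3.19%

Growth factor = (112.9/87.8)^(1/8) = (1.285877)^(1/8) = 1.031929
Growth rate = 1.031929 − 1 = 0.031929 = 3.1929%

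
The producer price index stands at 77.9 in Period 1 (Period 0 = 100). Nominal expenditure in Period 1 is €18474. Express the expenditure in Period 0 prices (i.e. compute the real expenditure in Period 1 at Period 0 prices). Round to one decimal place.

Real = Nominal ÷ (Index/100) = 18474 ÷ (77.9/100)
     = 18474 ÷ 0.779 = 23715.0193

23715.0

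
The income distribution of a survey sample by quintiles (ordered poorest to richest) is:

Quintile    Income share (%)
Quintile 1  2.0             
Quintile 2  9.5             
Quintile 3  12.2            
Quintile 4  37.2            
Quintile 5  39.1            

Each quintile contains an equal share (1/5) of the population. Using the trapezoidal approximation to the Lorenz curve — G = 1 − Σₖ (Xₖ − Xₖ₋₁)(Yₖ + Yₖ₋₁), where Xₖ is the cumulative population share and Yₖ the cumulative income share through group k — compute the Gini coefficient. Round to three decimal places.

Cumulative income shares Yₖ: 0.0200, 0.1150, 0.2370, 0.6090, 1.0000
Σ (Xₖ−Xₖ₋₁)(Yₖ+Yₖ₋₁) = (1/5)(0.0200+0.0000) + (1/5)(0.1150+0.0200) + (1/5)(0.2370+0.1150) + (1/5)(0.6090+0.2370) + (1/5)(1.0000+0.6090)
  = 0.0040 + 0.0270 + 0.0704 + 0.1692 + 0.3218 = 0.5924
G = 1 − 0.5924 = 0.4076

0.408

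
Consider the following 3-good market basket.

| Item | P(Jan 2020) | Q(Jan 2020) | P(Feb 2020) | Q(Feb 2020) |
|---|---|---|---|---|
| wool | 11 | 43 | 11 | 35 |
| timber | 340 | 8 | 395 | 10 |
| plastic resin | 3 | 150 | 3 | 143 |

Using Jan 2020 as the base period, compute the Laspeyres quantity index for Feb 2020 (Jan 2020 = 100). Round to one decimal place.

Laspeyres quantity index uses base-period prices as weights.
ΣP(Jan 2020)·Q(Feb 2020) = 11×35 + 340×10 + 3×143 = 385 + 3400 + 429 = 4214
ΣP(Jan 2020)·Q(Jan 2020) = 11×43 + 340×8 + 3×150 = 473 + 2720 + 450 = 3643
Index = 4214 / 3643 × 100 = 115.6739

115.7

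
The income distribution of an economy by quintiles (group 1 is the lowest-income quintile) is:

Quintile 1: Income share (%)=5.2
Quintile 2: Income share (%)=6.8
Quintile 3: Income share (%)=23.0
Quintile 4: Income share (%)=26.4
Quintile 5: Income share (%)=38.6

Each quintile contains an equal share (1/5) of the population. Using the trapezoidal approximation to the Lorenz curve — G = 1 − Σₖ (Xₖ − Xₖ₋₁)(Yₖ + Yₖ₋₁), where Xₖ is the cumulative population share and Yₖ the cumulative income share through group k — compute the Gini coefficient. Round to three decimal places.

0.346

Cumulative income shares Yₖ: 0.0520, 0.1200, 0.3500, 0.6140, 1.0000
Σ (Xₖ−Xₖ₋₁)(Yₖ+Yₖ₋₁) = (1/5)(0.0520+0.0000) + (1/5)(0.1200+0.0520) + (1/5)(0.3500+0.1200) + (1/5)(0.6140+0.3500) + (1/5)(1.0000+0.6140)
  = 0.0104 + 0.0344 + 0.0940 + 0.1928 + 0.3228 = 0.6544
G = 1 − 0.6544 = 0.3456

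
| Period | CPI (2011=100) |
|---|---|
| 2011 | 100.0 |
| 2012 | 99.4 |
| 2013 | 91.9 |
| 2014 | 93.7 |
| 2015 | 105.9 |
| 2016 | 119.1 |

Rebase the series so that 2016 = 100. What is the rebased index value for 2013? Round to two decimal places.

77.16

Rebased(2013) = 91.9 / 119.1 × 100 = 77.1620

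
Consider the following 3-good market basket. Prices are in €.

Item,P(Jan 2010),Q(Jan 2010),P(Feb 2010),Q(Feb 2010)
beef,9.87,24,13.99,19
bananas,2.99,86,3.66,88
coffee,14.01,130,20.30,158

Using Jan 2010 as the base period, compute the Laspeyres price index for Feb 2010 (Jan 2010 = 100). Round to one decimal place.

142.1

Laspeyres price index uses base-period quantities as weights.
ΣP(Feb 2010)·Q(Jan 2010) = 13.99×24 + 3.66×86 + 20.30×130 = 335.76 + 314.76 + 2639 = 3289.52
ΣP(Jan 2010)·Q(Jan 2010) = 9.87×24 + 2.99×86 + 14.01×130 = 236.88 + 257.14 + 1821.3 = 2315.32
Index = 3289.52 / 2315.32 × 100 = 142.0763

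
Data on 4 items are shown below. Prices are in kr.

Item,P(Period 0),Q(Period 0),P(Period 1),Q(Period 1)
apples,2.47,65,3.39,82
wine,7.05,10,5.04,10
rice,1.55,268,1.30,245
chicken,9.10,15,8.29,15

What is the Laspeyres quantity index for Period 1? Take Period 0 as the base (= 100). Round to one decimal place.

Laspeyres quantity index uses base-period prices as weights.
ΣP(Period 0)·Q(Period 1) = 2.47×82 + 7.05×10 + 1.55×245 + 9.10×15 = 202.54 + 70.5 + 379.75 + 136.5 = 789.29
ΣP(Period 0)·Q(Period 0) = 2.47×65 + 7.05×10 + 1.55×268 + 9.10×15 = 160.55 + 70.5 + 415.4 + 136.5 = 782.95
Index = 789.29 / 782.95 × 100 = 100.8098

100.8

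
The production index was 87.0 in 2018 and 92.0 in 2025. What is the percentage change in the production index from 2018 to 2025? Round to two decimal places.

Change = (92.0 − 87.0) / 87.0 × 100
       = 5.0 / 87.0 × 100 = 5.7471%

5.75%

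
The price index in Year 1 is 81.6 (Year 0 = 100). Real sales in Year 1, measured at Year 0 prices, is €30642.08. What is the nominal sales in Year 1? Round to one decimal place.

Nominal = Real × (Index/100) = 30642.08 × (81.6/100)
        = 30642.08 × 0.816 = 25003.9373

25003.9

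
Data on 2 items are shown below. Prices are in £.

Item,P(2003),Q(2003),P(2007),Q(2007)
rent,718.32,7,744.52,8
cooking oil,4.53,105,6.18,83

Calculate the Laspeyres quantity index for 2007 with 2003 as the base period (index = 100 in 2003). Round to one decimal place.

Laspeyres quantity index uses base-period prices as weights.
ΣP(2003)·Q(2007) = 718.32×8 + 4.53×83 = 5746.56 + 375.99 = 6122.55
ΣP(2003)·Q(2003) = 718.32×7 + 4.53×105 = 5028.24 + 475.65 = 5503.89
Index = 6122.55 / 5503.89 × 100 = 111.2404

111.2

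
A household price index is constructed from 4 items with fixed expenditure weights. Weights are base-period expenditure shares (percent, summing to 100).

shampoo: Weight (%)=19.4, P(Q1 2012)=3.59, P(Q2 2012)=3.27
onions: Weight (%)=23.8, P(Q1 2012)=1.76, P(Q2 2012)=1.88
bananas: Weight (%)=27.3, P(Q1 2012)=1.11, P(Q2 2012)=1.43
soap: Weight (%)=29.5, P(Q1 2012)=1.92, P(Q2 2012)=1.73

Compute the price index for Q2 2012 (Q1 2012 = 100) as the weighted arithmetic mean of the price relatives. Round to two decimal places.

104.84

shampoo: 19.4 × (3.27/3.59) = 19.4 × 0.910864 = 17.6708
onions: 23.8 × (1.88/1.76) = 23.8 × 1.068182 = 25.4227
bananas: 27.3 × (1.43/1.11) = 27.3 × 1.288288 = 35.1703
soap: 29.5 × (1.73/1.92) = 29.5 × 0.901042 = 26.5807
Index = Σ wᵢ·(p₁ᵢ/p₀ᵢ) = 17.6708 + 25.4227 + 35.1703 + 26.5807 = 104.8445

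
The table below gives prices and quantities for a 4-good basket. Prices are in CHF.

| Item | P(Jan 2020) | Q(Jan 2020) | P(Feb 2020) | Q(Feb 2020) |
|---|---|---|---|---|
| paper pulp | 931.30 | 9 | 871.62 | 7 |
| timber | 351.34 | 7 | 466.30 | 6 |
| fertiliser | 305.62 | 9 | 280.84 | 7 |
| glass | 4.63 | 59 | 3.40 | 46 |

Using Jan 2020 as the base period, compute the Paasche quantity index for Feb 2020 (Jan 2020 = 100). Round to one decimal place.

Paasche quantity index uses current-period prices as weights.
ΣP(Feb 2020)·Q(Feb 2020) = 871.62×7 + 466.30×6 + 280.84×7 + 3.40×46 = 6101.34 + 2797.8 + 1965.88 + 156.4 = 11021.42
ΣP(Feb 2020)·Q(Jan 2020) = 871.62×9 + 466.30×7 + 280.84×9 + 3.40×59 = 7844.58 + 3264.1 + 2527.56 + 200.6 = 13836.84
Index = 11021.42 / 13836.84 × 100 = 79.6527

79.7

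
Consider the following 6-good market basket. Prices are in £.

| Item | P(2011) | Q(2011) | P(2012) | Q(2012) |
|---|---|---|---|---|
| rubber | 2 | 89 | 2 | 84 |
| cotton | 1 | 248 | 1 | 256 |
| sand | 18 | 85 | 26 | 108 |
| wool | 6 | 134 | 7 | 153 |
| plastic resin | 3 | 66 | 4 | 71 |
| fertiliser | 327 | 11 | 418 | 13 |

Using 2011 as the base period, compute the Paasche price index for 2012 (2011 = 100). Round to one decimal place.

129.3

Paasche price index uses current-period quantities as weights.
ΣP(2012)·Q(2012) = 2×84 + 1×256 + 26×108 + 7×153 + 4×71 + 418×13 = 168 + 256 + 2808 + 1071 + 284 + 5434 = 10021
ΣP(2011)·Q(2012) = 2×84 + 1×256 + 18×108 + 6×153 + 3×71 + 327×13 = 168 + 256 + 1944 + 918 + 213 + 4251 = 7750
Index = 10021 / 7750 × 100 = 129.3032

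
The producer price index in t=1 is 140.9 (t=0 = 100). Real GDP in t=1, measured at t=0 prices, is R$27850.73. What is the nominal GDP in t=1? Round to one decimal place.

Nominal = Real × (Index/100) = 27850.73 × (140.9/100)
        = 27850.73 × 1.409 = 39241.6786

39241.7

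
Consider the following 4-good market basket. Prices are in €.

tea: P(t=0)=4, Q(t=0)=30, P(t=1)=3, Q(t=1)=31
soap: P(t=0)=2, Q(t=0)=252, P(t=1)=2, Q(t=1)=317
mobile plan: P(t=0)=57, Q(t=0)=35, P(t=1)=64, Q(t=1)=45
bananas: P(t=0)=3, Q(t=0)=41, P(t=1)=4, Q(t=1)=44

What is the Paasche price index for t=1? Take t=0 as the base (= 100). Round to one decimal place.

109.5

Paasche price index uses current-period quantities as weights.
ΣP(t=1)·Q(t=1) = 3×31 + 2×317 + 64×45 + 4×44 = 93 + 634 + 2880 + 176 = 3783
ΣP(t=0)·Q(t=1) = 4×31 + 2×317 + 57×45 + 3×44 = 124 + 634 + 2565 + 132 = 3455
Index = 3783 / 3455 × 100 = 109.4935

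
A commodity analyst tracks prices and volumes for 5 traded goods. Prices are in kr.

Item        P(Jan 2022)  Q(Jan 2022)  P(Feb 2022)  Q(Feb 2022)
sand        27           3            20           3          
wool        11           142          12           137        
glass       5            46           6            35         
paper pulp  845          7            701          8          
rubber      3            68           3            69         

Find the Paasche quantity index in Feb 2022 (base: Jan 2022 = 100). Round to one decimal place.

108.1

Paasche quantity index uses current-period prices as weights.
ΣP(Feb 2022)·Q(Feb 2022) = 20×3 + 12×137 + 6×35 + 701×8 + 3×69 = 60 + 1644 + 210 + 5608 + 207 = 7729
ΣP(Feb 2022)·Q(Jan 2022) = 20×3 + 12×142 + 6×46 + 701×7 + 3×68 = 60 + 1704 + 276 + 4907 + 204 = 7151
Index = 7729 / 7151 × 100 = 108.0828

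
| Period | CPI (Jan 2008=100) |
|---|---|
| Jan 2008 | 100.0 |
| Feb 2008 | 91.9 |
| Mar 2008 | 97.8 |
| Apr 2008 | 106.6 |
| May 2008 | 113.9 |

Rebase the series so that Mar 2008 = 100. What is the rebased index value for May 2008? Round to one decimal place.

116.5

Rebased(May 2008) = 113.9 / 97.8 × 100 = 116.4622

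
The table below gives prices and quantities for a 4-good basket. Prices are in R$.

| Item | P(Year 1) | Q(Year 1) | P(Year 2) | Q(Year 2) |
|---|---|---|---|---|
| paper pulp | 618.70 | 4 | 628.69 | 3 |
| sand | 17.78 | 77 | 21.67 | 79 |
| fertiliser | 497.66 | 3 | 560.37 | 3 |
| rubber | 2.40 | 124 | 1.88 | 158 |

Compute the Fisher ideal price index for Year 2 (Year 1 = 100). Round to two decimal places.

108.43

Laspeyres component (base-period weights):
ΣP(Year 2)Q(Year 1) = 628.69×4 + 21.67×77 + 560.37×3 + 1.88×124 = 2514.76 + 1668.59 + 1681.11 + 233.12 = 6097.58
ΣP(Year 1)Q(Year 1) = 618.70×4 + 17.78×77 + 497.66×3 + 2.40×124 = 2474.8 + 1369.06 + 1492.98 + 297.6 = 5634.44
L = 6097.58 / 5634.44 × 100 = 108.2198
Paasche component (current-period weights):
ΣP(Year 2)Q(Year 2) = 628.69×3 + 21.67×79 + 560.37×3 + 1.88×158 = 1886.07 + 1711.93 + 1681.11 + 297.04 = 5576.15
ΣP(Year 1)Q(Year 2) = 618.70×3 + 17.78×79 + 497.66×3 + 2.40×158 = 1856.1 + 1404.62 + 1492.98 + 379.2 = 5132.9
P = 5576.15 / 5132.9 × 100 = 108.6355
Fisher = √(L × P) = √(108.2198 × 108.6355) = 108.4274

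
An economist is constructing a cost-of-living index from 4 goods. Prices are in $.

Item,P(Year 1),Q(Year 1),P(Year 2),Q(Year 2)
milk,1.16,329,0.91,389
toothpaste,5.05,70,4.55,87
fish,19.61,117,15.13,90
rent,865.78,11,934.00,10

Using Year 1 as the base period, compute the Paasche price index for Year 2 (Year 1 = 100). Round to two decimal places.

101.22

Paasche price index uses current-period quantities as weights.
ΣP(Year 2)·Q(Year 2) = 0.91×389 + 4.55×87 + 15.13×90 + 934.00×10 = 353.99 + 395.85 + 1361.7 + 9340 = 11451.54
ΣP(Year 1)·Q(Year 2) = 1.16×389 + 5.05×87 + 19.61×90 + 865.78×10 = 451.24 + 439.35 + 1764.9 + 8657.8 = 11313.29
Index = 11451.54 / 11313.29 × 100 = 101.2220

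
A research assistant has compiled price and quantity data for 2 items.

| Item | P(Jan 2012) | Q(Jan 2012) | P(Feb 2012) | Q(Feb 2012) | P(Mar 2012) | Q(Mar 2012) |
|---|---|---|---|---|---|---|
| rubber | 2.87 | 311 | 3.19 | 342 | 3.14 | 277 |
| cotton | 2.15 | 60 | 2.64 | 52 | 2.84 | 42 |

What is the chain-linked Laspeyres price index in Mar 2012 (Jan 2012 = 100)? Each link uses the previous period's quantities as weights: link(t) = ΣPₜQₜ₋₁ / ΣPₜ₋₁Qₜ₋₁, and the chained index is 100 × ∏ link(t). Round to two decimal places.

112.01

Link Jan 2012→Feb 2012:
ΣP(Feb 2012)Q(Jan 2012) = 3.19×311 + 2.64×60 = 992.09 + 158.4 = 1150.49
ΣP(Jan 2012)Q(Jan 2012) = 2.87×311 + 2.15×60 = 892.57 + 129 = 1021.57
link = 1150.49/1021.57 = 1.126198
Link Feb 2012→Mar 2012:
ΣP(Mar 2012)Q(Feb 2012) = 3.14×342 + 2.84×52 = 1073.88 + 147.68 = 1221.56
ΣP(Feb 2012)Q(Feb 2012) = 3.19×342 + 2.64×52 = 1090.98 + 137.28 = 1228.26
link = 1221.56/1228.26 = 0.994545
Chained index = 100 × 1.126198 × 0.994545 = 112.0055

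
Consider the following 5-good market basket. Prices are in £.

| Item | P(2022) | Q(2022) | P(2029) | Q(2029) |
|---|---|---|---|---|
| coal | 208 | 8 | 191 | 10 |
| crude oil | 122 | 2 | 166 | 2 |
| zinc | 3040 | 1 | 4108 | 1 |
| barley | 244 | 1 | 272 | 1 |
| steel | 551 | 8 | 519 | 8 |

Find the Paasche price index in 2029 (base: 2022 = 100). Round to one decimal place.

107.6

Paasche price index uses current-period quantities as weights.
ΣP(2029)·Q(2029) = 191×10 + 166×2 + 4108×1 + 272×1 + 519×8 = 1910 + 332 + 4108 + 272 + 4152 = 10774
ΣP(2022)·Q(2029) = 208×10 + 122×2 + 3040×1 + 244×1 + 551×8 = 2080 + 244 + 3040 + 244 + 4408 = 10016
Index = 10774 / 10016 × 100 = 107.5679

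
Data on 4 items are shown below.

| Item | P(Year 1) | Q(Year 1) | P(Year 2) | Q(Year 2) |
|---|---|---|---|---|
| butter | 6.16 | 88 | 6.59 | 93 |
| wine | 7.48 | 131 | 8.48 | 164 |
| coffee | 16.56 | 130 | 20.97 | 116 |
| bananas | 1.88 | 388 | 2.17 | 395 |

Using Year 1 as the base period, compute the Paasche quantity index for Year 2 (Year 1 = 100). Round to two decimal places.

100.65

Paasche quantity index uses current-period prices as weights.
ΣP(Year 2)·Q(Year 2) = 6.59×93 + 8.48×164 + 20.97×116 + 2.17×395 = 612.87 + 1390.72 + 2432.52 + 857.15 = 5293.26
ΣP(Year 2)·Q(Year 1) = 6.59×88 + 8.48×131 + 20.97×130 + 2.17×388 = 579.92 + 1110.88 + 2726.1 + 841.96 = 5258.86
Index = 5293.26 / 5258.86 × 100 = 100.6541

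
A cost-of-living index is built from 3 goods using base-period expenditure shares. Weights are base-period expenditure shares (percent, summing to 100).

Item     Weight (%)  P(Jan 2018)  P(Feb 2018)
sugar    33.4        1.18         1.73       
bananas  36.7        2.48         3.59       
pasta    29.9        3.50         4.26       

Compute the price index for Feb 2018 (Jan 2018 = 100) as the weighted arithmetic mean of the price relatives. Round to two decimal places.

sugar: 33.4 × (1.73/1.18) = 33.4 × 1.466102 = 48.9678
bananas: 36.7 × (3.59/2.48) = 36.7 × 1.447581 = 53.1262
pasta: 29.9 × (4.26/3.50) = 29.9 × 1.217143 = 36.3926
Index = Σ wᵢ·(p₁ᵢ/p₀ᵢ) = 48.9678 + 53.1262 + 36.3926 = 138.4866

138.49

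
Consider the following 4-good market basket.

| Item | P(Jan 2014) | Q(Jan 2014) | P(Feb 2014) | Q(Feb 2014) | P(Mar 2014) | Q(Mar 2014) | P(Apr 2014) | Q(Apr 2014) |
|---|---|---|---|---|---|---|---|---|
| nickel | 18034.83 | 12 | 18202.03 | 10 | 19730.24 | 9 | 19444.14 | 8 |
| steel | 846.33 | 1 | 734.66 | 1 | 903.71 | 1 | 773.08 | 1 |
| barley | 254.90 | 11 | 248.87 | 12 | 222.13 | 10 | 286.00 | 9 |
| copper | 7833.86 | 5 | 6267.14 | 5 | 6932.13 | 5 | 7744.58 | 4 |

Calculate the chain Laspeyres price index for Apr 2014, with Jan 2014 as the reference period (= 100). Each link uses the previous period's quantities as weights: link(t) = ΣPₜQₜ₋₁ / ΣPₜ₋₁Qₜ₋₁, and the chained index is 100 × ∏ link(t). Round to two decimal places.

Link Jan 2014→Feb 2014:
ΣP(Feb 2014)Q(Jan 2014) = 18202.03×12 + 734.66×1 + 248.87×11 + 6267.14×5 = 218424.36 + 734.66 + 2737.57 + 31335.7 = 253232.29
ΣP(Jan 2014)Q(Jan 2014) = 18034.83×12 + 846.33×1 + 254.90×11 + 7833.86×5 = 216417.96 + 846.33 + 2803.9 + 39169.3 = 259237.49
link = 253232.29/259237.49 = 0.976835
Link Feb 2014→Mar 2014:
ΣP(Mar 2014)Q(Feb 2014) = 19730.24×10 + 903.71×1 + 222.13×12 + 6932.13×5 = 197302.4 + 903.71 + 2665.56 + 34660.65 = 235532.32
ΣP(Feb 2014)Q(Feb 2014) = 18202.03×10 + 734.66×1 + 248.87×12 + 6267.14×5 = 182020.3 + 734.66 + 2986.44 + 31335.7 = 217077.1
link = 235532.32/217077.1 = 1.085017
Link Mar 2014→Apr 2014:
ΣP(Apr 2014)Q(Mar 2014) = 19444.14×9 + 773.08×1 + 286.00×10 + 7744.58×5 = 174997.26 + 773.08 + 2860 + 38722.9 = 217353.24
ΣP(Mar 2014)Q(Mar 2014) = 19730.24×9 + 903.71×1 + 222.13×10 + 6932.13×5 = 177572.16 + 903.71 + 2221.3 + 34660.65 = 215357.82
link = 217353.24/215357.82 = 1.009266
Chained index = 100 × 0.976835 × 1.085017 × 1.009266 = 106.9703

106.97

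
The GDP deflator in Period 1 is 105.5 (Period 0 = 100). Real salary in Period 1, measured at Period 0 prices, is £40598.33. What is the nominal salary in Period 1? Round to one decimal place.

42831.2

Nominal = Real × (Index/100) = 40598.33 × (105.5/100)
        = 40598.33 × 1.055 = 42831.2381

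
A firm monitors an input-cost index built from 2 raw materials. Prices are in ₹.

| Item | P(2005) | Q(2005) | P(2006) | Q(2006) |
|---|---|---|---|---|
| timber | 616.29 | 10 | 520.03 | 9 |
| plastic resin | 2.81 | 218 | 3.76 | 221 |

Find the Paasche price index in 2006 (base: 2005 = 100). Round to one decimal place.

Paasche price index uses current-period quantities as weights.
ΣP(2006)·Q(2006) = 520.03×9 + 3.76×221 = 4680.27 + 830.96 = 5511.23
ΣP(2005)·Q(2006) = 616.29×9 + 2.81×221 = 5546.61 + 621.01 = 6167.62
Index = 5511.23 / 6167.62 × 100 = 89.3575

89.4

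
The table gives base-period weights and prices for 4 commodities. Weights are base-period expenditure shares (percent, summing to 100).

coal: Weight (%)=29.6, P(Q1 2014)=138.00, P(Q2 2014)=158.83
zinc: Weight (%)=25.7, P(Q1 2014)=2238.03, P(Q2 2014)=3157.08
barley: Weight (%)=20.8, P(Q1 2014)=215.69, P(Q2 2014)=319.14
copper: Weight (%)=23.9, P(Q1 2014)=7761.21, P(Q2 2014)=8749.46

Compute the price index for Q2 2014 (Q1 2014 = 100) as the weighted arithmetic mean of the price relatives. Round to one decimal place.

128.0

coal: 29.6 × (158.83/138.00) = 29.6 × 1.150942 = 34.0679
zinc: 25.7 × (3157.08/2238.03) = 25.7 × 1.410651 = 36.2537
barley: 20.8 × (319.14/215.69) = 20.8 × 1.479624 = 30.7762
copper: 23.9 × (8749.46/7761.21) = 23.9 × 1.127332 = 26.9432
Index = Σ wᵢ·(p₁ᵢ/p₀ᵢ) = 34.0679 + 36.2537 + 30.7762 + 26.9432 = 128.0410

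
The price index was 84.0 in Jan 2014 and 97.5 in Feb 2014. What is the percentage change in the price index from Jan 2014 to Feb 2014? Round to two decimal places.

16.07%

Change = (97.5 − 84.0) / 84.0 × 100
       = 13.5 / 84.0 × 100 = 16.0714%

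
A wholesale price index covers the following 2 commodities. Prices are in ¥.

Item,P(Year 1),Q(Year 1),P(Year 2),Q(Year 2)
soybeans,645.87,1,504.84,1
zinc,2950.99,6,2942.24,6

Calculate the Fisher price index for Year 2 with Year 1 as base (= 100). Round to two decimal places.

98.95

Laspeyres component (base-period weights):
ΣP(Year 2)Q(Year 1) = 504.84×1 + 2942.24×6 = 504.84 + 17653.44 = 18158.28
ΣP(Year 1)Q(Year 1) = 645.87×1 + 2950.99×6 = 645.87 + 17705.94 = 18351.81
L = 18158.28 / 18351.81 × 100 = 98.9454
Paasche component (current-period weights):
ΣP(Year 2)Q(Year 2) = 504.84×1 + 2942.24×6 = 504.84 + 17653.44 = 18158.28
ΣP(Year 1)Q(Year 2) = 645.87×1 + 2950.99×6 = 645.87 + 17705.94 = 18351.81
P = 18158.28 / 18351.81 × 100 = 98.9454
Fisher = √(L × P) = √(98.9454 × 98.9454) = 98.9454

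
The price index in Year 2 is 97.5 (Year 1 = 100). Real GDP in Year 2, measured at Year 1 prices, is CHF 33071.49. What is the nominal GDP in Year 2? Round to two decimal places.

32244.70

Nominal = Real × (Index/100) = 33071.49 × (97.5/100)
        = 33071.49 × 0.975 = 32244.7027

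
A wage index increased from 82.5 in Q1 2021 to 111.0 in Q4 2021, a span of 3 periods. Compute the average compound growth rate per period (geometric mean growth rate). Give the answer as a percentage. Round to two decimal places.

10.40%

Growth factor = (111.0/82.5)^(1/3) = (1.345455)^(1/3) = 1.103968
Growth rate = 1.103968 − 1 = 0.103968 = 10.3968%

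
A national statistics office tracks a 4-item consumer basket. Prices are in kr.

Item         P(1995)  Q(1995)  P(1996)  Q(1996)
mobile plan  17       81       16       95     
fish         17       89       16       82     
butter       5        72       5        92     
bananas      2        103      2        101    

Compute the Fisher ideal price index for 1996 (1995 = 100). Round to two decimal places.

Laspeyres component (base-period weights):
ΣP(1996)Q(1995) = 16×81 + 16×89 + 5×72 + 2×103 = 1296 + 1424 + 360 + 206 = 3286
ΣP(1995)Q(1995) = 17×81 + 17×89 + 5×72 + 2×103 = 1377 + 1513 + 360 + 206 = 3456
L = 3286 / 3456 × 100 = 95.0810
Paasche component (current-period weights):
ΣP(1996)Q(1996) = 16×95 + 16×82 + 5×92 + 2×101 = 1520 + 1312 + 460 + 202 = 3494
ΣP(1995)Q(1996) = 17×95 + 17×82 + 5×92 + 2×101 = 1615 + 1394 + 460 + 202 = 3671
P = 3494 / 3671 × 100 = 95.1784
Fisher = √(L × P) = √(95.0810 × 95.1784) = 95.1297

95.13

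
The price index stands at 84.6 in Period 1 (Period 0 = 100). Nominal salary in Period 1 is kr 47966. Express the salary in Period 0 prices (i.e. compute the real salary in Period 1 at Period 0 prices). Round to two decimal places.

56697.40

Real = Nominal ÷ (Index/100) = 47966 ÷ (84.6/100)
     = 47966 ÷ 0.846 = 56697.3995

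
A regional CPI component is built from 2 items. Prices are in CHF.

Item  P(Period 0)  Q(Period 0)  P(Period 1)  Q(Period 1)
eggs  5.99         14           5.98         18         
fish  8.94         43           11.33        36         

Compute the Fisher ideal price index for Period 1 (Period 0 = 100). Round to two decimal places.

120.95

Laspeyres component (base-period weights):
ΣP(Period 1)Q(Period 0) = 5.98×14 + 11.33×43 = 83.72 + 487.19 = 570.91
ΣP(Period 0)Q(Period 0) = 5.99×14 + 8.94×43 = 83.86 + 384.42 = 468.28
L = 570.91 / 468.28 × 100 = 121.9164
Paasche component (current-period weights):
ΣP(Period 1)Q(Period 1) = 5.98×18 + 11.33×36 = 107.64 + 407.88 = 515.52
ΣP(Period 0)Q(Period 1) = 5.99×18 + 8.94×36 = 107.82 + 321.84 = 429.66
P = 515.52 / 429.66 × 100 = 119.9832
Fisher = √(L × P) = √(121.9164 × 119.9832) = 120.9459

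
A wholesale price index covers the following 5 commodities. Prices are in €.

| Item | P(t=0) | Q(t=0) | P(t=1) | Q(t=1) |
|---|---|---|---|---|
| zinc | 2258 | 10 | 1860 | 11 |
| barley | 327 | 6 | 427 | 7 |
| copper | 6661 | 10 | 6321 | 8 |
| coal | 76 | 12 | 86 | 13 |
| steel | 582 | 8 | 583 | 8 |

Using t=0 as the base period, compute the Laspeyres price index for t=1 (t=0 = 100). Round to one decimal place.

93.1

Laspeyres price index uses base-period quantities as weights.
ΣP(t=1)·Q(t=0) = 1860×10 + 427×6 + 6321×10 + 86×12 + 583×8 = 18600 + 2562 + 63210 + 1032 + 4664 = 90068
ΣP(t=0)·Q(t=0) = 2258×10 + 327×6 + 6661×10 + 76×12 + 582×8 = 22580 + 1962 + 66610 + 912 + 4656 = 96720
Index = 90068 / 96720 × 100 = 93.1224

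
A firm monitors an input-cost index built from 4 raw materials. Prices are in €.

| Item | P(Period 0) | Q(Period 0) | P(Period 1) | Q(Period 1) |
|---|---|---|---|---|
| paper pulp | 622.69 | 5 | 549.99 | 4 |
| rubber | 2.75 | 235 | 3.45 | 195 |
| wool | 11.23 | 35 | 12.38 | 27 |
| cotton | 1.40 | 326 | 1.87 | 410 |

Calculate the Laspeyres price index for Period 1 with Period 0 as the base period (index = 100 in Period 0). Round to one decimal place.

99.9

Laspeyres price index uses base-period quantities as weights.
ΣP(Period 1)·Q(Period 0) = 549.99×5 + 3.45×235 + 12.38×35 + 1.87×326 = 2749.95 + 810.75 + 433.3 + 609.62 = 4603.62
ΣP(Period 0)·Q(Period 0) = 622.69×5 + 2.75×235 + 11.23×35 + 1.40×326 = 3113.45 + 646.25 + 393.05 + 456.4 = 4609.15
Index = 4603.62 / 4609.15 × 100 = 99.8800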